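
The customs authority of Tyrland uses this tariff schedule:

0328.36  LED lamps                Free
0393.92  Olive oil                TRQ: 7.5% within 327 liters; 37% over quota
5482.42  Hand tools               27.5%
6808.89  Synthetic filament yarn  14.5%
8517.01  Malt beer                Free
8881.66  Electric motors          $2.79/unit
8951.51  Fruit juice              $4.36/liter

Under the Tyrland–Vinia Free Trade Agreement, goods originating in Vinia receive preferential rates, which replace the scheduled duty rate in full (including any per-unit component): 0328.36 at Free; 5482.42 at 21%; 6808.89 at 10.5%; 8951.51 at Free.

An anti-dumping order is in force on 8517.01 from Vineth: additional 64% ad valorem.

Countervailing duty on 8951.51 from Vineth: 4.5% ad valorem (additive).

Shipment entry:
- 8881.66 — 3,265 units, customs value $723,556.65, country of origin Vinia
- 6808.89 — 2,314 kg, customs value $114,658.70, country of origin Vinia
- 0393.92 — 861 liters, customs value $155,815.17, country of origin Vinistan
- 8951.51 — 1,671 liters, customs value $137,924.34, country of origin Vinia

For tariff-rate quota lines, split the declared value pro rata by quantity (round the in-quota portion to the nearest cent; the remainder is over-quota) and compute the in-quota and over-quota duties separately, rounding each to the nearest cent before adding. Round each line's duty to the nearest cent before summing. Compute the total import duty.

Line 1 (8881.66, Vinia, 3,265 units, $723,556.65):
Base rate for 8881.66 is $2.79/unit.
Origin Vinia is the FTA partner but 8881.66 is not on the preference list; base rate stands.
Duty = 3,265 × $2.79 = $9,109.35.
Line 2 (6808.89, Vinia, 2,314 kg, $114,658.70):
Base rate for 6808.89 is 14.5%.
Origin Vinia qualifies under the Tyrland–Vinia agreement and 6808.89 is covered: preferential rate 10.5% applies instead.
Duty = $114,658.70 × 10.5% = $12,039.16.
Line 3 (0393.92, Vinistan, 861 liters, $155,815.17):
Code 0393.92 is under a tariff-rate quota (threshold 327 liters). In-quota: 327 liters at 7.5%; over-quota: 534 liters at 37%.
Pro-rata value split: in-quota = $155,815.17 × 327/861 = $59,177.19; over-quota = $155,815.17 − $59,177.19 = $96,637.98.
In-quota duty = $59,177.19 × 7.5% = $4,438.29. Over-quota duty = $96,637.98 × 37% = $35,756.05.
Line duty = $4,438.29 + $35,756.05 = $40,194.34.
Line 4 (8951.51, Vinia, 1,671 liters, $137,924.34):
Base rate for 8951.51 is $4.36/liter.
Origin Vinia qualifies under the Tyrland–Vinia agreement and 8951.51 is covered: preferential rate Free applies instead.
The additional-duty order on 8951.51 targets Vineth, not Vinia; it does not apply.
Duty = $137,924.34 × 0% = $0.00.
Total = $9,109.35 + $12,039.16 + $40,194.34 + $0.00 = $61,342.85.

$61,342.85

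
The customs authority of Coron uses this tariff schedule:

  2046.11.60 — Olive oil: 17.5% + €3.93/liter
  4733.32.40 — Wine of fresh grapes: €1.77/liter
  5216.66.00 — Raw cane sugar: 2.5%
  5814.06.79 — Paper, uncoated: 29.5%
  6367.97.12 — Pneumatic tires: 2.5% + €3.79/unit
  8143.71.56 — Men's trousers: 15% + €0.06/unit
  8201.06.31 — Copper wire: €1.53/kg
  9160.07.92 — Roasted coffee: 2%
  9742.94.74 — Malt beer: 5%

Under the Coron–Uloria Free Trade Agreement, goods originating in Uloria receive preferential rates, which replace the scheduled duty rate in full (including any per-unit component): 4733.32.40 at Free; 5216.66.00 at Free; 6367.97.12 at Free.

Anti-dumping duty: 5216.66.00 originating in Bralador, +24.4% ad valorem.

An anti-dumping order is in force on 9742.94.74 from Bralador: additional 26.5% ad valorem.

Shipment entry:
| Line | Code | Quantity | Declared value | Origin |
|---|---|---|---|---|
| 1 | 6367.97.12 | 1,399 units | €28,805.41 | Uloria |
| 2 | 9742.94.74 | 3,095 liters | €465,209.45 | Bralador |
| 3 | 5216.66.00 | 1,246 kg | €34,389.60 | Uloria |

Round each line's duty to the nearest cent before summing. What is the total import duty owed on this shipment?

Line 1 (6367.97.12, Uloria, 1,399 units, €28,805.41):
Base rate for 6367.97.12 is 2.5% + €3.79/unit.
Origin Uloria qualifies under the Coron–Uloria agreement and 6367.97.12 is covered: preferential rate Free applies instead.
Duty = €28,805.41 × 0% = €0.00.
Line 2 (9742.94.74, Bralador, 3,095 liters, €465,209.45):
Base rate for 9742.94.74 is 5%.
Additional duty on 9742.94.74 from Bralador: +26.5%. Applied ad valorem rate: 5% + 26.5% = 31.5%.
Duty = €465,209.45 × 31.5% = €146,540.98.
Line 3 (5216.66.00, Uloria, 1,246 kg, €34,389.60):
Base rate for 5216.66.00 is 2.5%.
Origin Uloria qualifies under the Coron–Uloria agreement and 5216.66.00 is covered: preferential rate Free applies instead.
The additional-duty order on 5216.66.00 targets Bralador, not Uloria; it does not apply.
Duty = €34,389.60 × 0% = €0.00.
Total = €0.00 + €146,540.98 + €0.00 = €146,540.98.

€146,540.98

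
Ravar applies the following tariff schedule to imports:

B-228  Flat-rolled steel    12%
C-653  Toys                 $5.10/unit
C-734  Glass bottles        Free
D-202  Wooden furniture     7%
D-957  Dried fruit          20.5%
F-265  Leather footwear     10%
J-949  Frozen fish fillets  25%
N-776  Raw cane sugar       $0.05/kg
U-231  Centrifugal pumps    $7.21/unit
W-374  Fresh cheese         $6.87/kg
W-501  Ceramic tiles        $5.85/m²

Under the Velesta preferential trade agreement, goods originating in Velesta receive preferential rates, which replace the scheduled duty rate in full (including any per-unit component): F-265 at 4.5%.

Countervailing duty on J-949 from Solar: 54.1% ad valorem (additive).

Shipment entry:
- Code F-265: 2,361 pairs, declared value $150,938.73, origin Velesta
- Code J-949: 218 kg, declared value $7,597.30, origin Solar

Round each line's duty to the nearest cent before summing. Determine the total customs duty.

Line 1 (F-265, Velesta, 2,361 pairs, $150,938.73):
Base rate for F-265 is 10%.
Origin Velesta qualifies under the Ravar–Velesta agreement and F-265 is covered: preferential rate 4.5% applies instead.
Duty = $150,938.73 × 4.5% = $6,792.24.
Line 2 (J-949, Solar, 218 kg, $7,597.30):
Base rate for J-949 is 25%.
Additional duty on J-949 from Solar: +54.1%. Applied ad valorem rate: 25% + 54.1% = 79.1%.
Duty = $7,597.30 × 79.1% = $6,009.46.
Total = $6,792.24 + $6,009.46 = $12,801.70.

$12,801.70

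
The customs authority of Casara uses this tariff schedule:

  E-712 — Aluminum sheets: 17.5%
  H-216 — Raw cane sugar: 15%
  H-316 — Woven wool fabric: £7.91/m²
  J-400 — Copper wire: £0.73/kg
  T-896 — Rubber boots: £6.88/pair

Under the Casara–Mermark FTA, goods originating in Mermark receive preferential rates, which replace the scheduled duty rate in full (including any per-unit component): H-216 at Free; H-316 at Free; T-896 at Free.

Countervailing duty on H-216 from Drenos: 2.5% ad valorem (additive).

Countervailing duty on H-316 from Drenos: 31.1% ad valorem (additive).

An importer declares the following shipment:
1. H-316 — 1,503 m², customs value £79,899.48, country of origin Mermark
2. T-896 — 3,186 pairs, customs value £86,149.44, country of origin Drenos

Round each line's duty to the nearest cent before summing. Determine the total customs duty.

£21,919.68

Line 1 (H-316, Mermark, 1,503 m², £79,899.48):
Base rate for H-316 is £7.91/m².
Origin Mermark qualifies under the Casara–Mermark agreement and H-316 is covered: preferential rate Free applies instead.
The additional-duty order on H-316 targets Drenos, not Mermark; it does not apply.
Duty = £79,899.48 × 0% = £0.00.
Line 2 (T-896, Drenos, 3,186 pairs, £86,149.44):
Base rate for T-896 is £6.88/pair.
T-896 has an FTA preferential rate, but origin Drenos is not Mermark; base rate stands.
Duty = 3,186 × £6.88 = £21,919.68.
Total = £0.00 + £21,919.68 = £21,919.68.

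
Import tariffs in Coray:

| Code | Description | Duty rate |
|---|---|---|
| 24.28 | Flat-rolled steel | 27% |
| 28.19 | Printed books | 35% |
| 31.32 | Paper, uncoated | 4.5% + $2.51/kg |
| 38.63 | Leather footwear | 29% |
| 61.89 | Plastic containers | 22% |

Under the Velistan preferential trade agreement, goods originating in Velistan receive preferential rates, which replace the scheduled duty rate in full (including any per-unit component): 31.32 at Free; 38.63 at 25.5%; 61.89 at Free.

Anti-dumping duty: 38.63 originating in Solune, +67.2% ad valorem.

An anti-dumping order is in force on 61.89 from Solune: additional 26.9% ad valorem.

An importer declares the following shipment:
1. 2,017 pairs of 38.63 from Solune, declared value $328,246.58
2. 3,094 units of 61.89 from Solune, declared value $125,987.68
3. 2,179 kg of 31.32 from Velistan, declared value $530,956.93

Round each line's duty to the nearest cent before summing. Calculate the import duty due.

$377,381.19

Line 1 (38.63, Solune, 2,017 pairs, $328,246.58):
Base rate for 38.63 is 29%.
38.63 has an FTA preferential rate, but origin Solune is not Velistan; base rate stands.
Additional duty on 38.63 from Solune: +67.2%. Applied ad valorem rate: 29% + 67.2% = 96.2%.
Duty = $328,246.58 × 96.2% = $315,773.21.
Line 2 (61.89, Solune, 3,094 units, $125,987.68):
Base rate for 61.89 is 22%.
61.89 has an FTA preferential rate, but origin Solune is not Velistan; base rate stands.
Additional duty on 61.89 from Solune: +26.9%. Applied ad valorem rate: 22% + 26.9% = 48.9%.
Duty = $125,987.68 × 48.9% = $61,607.98.
Line 3 (31.32, Velistan, 2,179 kg, $530,956.93):
Base rate for 31.32 is 4.5% + $2.51/kg.
Origin Velistan qualifies under the Coray–Velistan agreement and 31.32 is covered: preferential rate Free applies instead.
Duty = $530,956.93 × 0% = $0.00.
Total = $315,773.21 + $61,607.98 + $0.00 = $377,381.19.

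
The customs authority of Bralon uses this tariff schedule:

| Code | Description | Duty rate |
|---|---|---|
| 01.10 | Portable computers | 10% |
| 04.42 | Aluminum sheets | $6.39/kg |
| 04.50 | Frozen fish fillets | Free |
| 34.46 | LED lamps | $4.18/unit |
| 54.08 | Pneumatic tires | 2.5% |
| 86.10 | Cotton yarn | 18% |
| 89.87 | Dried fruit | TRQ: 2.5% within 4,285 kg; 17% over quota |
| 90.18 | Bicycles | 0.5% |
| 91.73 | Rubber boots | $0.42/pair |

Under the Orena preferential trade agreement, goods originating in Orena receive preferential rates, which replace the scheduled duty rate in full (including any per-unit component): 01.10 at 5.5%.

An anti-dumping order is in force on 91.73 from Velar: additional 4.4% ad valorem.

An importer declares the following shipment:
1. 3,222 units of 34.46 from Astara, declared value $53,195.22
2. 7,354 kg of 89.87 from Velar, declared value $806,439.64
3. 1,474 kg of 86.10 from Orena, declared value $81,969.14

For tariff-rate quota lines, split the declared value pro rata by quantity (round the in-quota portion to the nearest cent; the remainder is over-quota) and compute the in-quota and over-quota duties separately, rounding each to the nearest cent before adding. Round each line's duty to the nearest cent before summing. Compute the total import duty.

Line 1 (34.46, Astara, 3,222 units, $53,195.22):
Base rate for 34.46 is $4.18/unit.
Duty = 3,222 × $4.18 = $13,467.96.
Line 2 (89.87, Velar, 7,354 kg, $806,439.64):
Code 89.87 is under a tariff-rate quota (threshold 4,285 kg). In-quota: 4,285 kg at 2.5%; over-quota: 3,069 kg at 17%.
Pro-rata value split: in-quota = $806,439.64 × 4,285/7,354 = $469,893.10; over-quota = $806,439.64 − $469,893.10 = $336,546.54.
In-quota duty = $469,893.10 × 2.5% = $11,747.33. Over-quota duty = $336,546.54 × 17% = $57,212.91.
Line duty = $11,747.33 + $57,212.91 = $68,960.24.
Line 3 (86.10, Orena, 1,474 kg, $81,969.14):
Base rate for 86.10 is 18%.
Origin Orena is the FTA partner but 86.10 is not on the preference list; base rate stands.
Duty = $81,969.14 × 18% = $14,754.45.
Total = $13,467.96 + $68,960.24 + $14,754.45 = $97,182.65.

$97,182.65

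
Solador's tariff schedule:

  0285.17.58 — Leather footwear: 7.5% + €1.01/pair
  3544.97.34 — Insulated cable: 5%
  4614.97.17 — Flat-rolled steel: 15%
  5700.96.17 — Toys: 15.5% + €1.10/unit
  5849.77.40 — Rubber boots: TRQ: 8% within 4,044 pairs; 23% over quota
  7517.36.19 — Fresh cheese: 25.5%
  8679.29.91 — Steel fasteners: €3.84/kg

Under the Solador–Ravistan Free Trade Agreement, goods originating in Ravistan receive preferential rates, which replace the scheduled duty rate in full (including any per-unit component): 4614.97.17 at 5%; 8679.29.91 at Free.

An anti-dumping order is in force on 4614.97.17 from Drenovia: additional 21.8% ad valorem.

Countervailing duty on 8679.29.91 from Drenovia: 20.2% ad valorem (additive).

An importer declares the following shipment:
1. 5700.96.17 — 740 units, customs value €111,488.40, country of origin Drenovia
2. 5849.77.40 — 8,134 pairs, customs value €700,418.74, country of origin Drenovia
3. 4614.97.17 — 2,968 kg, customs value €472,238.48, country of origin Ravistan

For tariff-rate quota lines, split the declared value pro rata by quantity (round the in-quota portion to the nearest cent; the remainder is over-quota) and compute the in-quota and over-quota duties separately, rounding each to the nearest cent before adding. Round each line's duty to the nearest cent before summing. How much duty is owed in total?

Line 1 (5700.96.17, Drenovia, 740 units, €111,488.40):
Base rate for 5700.96.17 is 15.5% + €1.10/unit.
Duty = €111,488.40 × 15.5% + 740 × €1.10 = €18,094.70.
Line 2 (5849.77.40, Drenovia, 8,134 pairs, €700,418.74):
Code 5849.77.40 is under a tariff-rate quota (threshold 4,044 pairs). In-quota: 4,044 pairs at 8%; over-quota: 4,090 pairs at 23%.
Pro-rata value split: in-quota = €700,418.74 × 4,044/8,134 = €348,228.84; over-quota = €700,418.74 − €348,228.84 = €352,189.90.
In-quota duty = €348,228.84 × 8% = €27,858.31. Over-quota duty = €352,189.90 × 23% = €81,003.68.
Line duty = €27,858.31 + €81,003.68 = €108,861.99.
Line 3 (4614.97.17, Ravistan, 2,968 kg, €472,238.48):
Base rate for 4614.97.17 is 15%.
Origin Ravistan qualifies under the Solador–Ravistan agreement and 4614.97.17 is covered: preferential rate 5% applies instead.
The additional-duty order on 4614.97.17 targets Drenovia, not Ravistan; it does not apply.
Duty = €472,238.48 × 5% = €23,611.92.
Total = €18,094.70 + €108,861.99 + €23,611.92 = €150,568.61.

€150,568.61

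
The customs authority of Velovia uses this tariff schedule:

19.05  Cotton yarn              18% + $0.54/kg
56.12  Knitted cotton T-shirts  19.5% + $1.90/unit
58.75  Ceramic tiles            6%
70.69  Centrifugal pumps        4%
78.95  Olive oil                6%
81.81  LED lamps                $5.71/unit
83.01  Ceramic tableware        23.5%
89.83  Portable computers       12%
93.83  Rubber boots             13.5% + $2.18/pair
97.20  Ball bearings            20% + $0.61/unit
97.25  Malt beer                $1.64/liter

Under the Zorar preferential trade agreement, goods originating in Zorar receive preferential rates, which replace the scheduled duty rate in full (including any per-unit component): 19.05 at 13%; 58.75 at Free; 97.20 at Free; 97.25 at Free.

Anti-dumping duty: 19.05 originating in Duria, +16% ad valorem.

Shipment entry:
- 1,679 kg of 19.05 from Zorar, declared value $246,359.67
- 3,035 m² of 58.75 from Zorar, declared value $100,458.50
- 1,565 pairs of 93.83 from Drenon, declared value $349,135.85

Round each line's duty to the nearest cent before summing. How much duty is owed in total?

Line 1 (19.05, Zorar, 1,679 kg, $246,359.67):
Base rate for 19.05 is 18% + $0.54/kg.
Origin Zorar qualifies under the Velovia–Zorar agreement and 19.05 is covered: preferential rate 13% applies instead.
The additional-duty order on 19.05 targets Duria, not Zorar; it does not apply.
Duty = $246,359.67 × 13% = $32,026.76.
Line 2 (58.75, Zorar, 3,035 m², $100,458.50):
Base rate for 58.75 is 6%.
Origin Zorar qualifies under the Velovia–Zorar agreement and 58.75 is covered: preferential rate Free applies instead.
Duty = $100,458.50 × 0% = $0.00.
Line 3 (93.83, Drenon, 1,565 pairs, $349,135.85):
Base rate for 93.83 is 13.5% + $2.18/pair.
Duty = $349,135.85 × 13.5% + 1,565 × $2.18 = $50,545.04.
Total = $32,026.76 + $0.00 + $50,545.04 = $82,571.80.

$82,571.80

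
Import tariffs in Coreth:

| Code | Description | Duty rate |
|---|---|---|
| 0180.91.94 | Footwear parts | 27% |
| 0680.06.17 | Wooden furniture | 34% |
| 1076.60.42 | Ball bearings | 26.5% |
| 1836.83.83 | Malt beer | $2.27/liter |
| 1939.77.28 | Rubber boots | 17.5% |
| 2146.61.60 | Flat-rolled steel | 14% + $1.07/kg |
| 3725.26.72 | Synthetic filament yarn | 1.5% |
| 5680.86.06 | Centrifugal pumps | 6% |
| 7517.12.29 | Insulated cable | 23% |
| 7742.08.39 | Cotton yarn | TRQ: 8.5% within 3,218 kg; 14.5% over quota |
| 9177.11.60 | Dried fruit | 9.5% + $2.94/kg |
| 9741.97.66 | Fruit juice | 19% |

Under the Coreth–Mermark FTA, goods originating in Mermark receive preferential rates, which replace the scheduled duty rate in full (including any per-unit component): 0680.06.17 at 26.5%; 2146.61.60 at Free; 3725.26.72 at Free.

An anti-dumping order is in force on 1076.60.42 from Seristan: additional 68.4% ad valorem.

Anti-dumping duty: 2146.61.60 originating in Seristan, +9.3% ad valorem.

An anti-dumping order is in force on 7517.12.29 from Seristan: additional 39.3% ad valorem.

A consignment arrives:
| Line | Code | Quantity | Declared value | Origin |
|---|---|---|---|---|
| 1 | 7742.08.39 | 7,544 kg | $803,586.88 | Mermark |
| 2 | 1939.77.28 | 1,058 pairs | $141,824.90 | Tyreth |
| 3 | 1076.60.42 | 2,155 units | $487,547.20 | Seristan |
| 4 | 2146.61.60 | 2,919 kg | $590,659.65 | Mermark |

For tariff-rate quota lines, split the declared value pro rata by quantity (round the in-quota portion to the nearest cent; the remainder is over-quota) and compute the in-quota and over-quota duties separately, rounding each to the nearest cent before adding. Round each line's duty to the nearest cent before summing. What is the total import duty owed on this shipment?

Line 1 (7742.08.39, Mermark, 7,544 kg, $803,586.88):
Code 7742.08.39 is under a tariff-rate quota (threshold 3,218 kg). In-quota: 3,218 kg at 8.5%; over-quota: 4,326 kg at 14.5%.
Pro-rata value split: in-quota = $803,586.88 × 3,218/7,544 = $342,781.36; over-quota = $803,586.88 − $342,781.36 = $460,805.52.
In-quota duty = $342,781.36 × 8.5% = $29,136.42. Over-quota duty = $460,805.52 × 14.5% = $66,816.80.
Line duty = $29,136.42 + $66,816.80 = $95,953.22.
Line 2 (1939.77.28, Tyreth, 1,058 pairs, $141,824.90):
Base rate for 1939.77.28 is 17.5%.
Duty = $141,824.90 × 17.5% = $24,819.36.
Line 3 (1076.60.42, Seristan, 2,155 units, $487,547.20):
Base rate for 1076.60.42 is 26.5%.
Additional duty on 1076.60.42 from Seristan: +68.4%. Applied ad valorem rate: 26.5% + 68.4% = 94.9%.
Duty = $487,547.20 × 94.9% = $462,682.29.
Line 4 (2146.61.60, Mermark, 2,919 kg, $590,659.65):
Base rate for 2146.61.60 is 14% + $1.07/kg.
Origin Mermark qualifies under the Coreth–Mermark agreement and 2146.61.60 is covered: preferential rate Free applies instead.
The additional-duty order on 2146.61.60 targets Seristan, not Mermark; it does not apply.
Duty = $590,659.65 × 0% = $0.00.
Total = $95,953.22 + $24,819.36 + $462,682.29 + $0.00 = $583,454.87.

$583,454.87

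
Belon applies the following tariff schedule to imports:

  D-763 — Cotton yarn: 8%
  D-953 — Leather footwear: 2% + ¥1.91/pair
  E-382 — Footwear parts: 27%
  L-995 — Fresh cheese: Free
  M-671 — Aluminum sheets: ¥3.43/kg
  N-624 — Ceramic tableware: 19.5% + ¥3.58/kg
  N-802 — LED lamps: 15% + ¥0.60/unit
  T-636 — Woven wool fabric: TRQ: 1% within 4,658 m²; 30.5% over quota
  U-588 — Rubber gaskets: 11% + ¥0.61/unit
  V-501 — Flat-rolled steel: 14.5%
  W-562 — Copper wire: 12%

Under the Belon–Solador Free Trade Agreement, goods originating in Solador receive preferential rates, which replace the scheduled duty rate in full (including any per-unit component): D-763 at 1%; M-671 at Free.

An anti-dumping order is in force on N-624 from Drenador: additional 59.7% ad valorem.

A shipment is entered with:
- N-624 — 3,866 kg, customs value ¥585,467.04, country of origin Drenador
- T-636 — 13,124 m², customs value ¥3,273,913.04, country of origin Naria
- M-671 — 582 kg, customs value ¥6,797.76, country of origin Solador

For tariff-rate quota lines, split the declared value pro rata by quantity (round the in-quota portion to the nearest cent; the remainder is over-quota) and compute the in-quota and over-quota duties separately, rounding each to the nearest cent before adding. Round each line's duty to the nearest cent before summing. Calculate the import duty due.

¥1,133,288.18

Line 1 (N-624, Drenador, 3,866 kg, ¥585,467.04):
Base rate for N-624 is 19.5% + ¥3.58/kg.
Additional duty on N-624 from Drenador: +59.7%. Applied ad valorem rate: 19.5% + 59.7% = 79.2%.
Duty = ¥585,467.04 × 79.2% + 3,866 × ¥3.58 = ¥477,530.18.
Line 2 (T-636, Naria, 13,124 m², ¥3,273,913.04):
Code T-636 is under a tariff-rate quota (threshold 4,658 m²). In-quota: 4,658 m² at 1%; over-quota: 8,466 m² at 30.5%.
Pro-rata value split: in-quota = ¥3,273,913.04 × 4,658/13,124 = ¥1,161,984.68; over-quota = ¥3,273,913.04 − ¥1,161,984.68 = ¥2,111,928.36.
In-quota duty = ¥1,161,984.68 × 1% = ¥11,619.85. Over-quota duty = ¥2,111,928.36 × 30.5% = ¥644,138.15.
Line duty = ¥11,619.85 + ¥644,138.15 = ¥655,758.00.
Line 3 (M-671, Solador, 582 kg, ¥6,797.76):
Base rate for M-671 is ¥3.43/kg.
Origin Solador qualifies under the Belon–Solador agreement and M-671 is covered: preferential rate Free applies instead.
Duty = ¥6,797.76 × 0% = ¥0.00.
Total = ¥477,530.18 + ¥655,758.00 + ¥0.00 = ¥1,133,288.18.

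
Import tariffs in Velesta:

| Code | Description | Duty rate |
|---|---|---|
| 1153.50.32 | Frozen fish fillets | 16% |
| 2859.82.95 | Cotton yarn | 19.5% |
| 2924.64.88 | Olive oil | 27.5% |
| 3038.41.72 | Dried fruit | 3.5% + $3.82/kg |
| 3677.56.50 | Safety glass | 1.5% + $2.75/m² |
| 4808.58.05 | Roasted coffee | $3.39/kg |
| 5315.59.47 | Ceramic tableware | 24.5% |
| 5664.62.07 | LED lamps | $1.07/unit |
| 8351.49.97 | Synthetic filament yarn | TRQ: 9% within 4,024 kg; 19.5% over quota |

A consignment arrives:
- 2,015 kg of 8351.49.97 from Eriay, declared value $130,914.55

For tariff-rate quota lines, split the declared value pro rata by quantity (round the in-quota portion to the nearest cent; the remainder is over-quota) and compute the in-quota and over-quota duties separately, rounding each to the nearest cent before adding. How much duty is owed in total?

Line 1 (8351.49.97, Eriay, 2,015 kg, $130,914.55):
Code 8351.49.97 is under a tariff-rate quota (threshold 4,024 kg). Quantity 2,015 kg is within the quota, so the in-quota rate 9% applies to the full value.
Duty = $130,914.55 × 9% = $11,782.31.

$11,782.31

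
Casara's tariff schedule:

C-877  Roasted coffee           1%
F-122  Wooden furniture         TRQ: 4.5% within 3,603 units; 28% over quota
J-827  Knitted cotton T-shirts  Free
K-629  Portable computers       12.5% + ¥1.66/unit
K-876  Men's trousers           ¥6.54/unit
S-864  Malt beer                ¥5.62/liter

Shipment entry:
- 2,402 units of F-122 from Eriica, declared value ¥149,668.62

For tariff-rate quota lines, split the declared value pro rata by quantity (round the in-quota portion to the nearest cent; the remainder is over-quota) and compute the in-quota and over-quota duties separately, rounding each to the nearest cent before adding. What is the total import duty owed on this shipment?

Line 1 (F-122, Eriica, 2,402 units, ¥149,668.62):
Code F-122 is under a tariff-rate quota (threshold 3,603 units). Quantity 2,402 units is within the quota, so the in-quota rate 4.5% applies to the full value.
Duty = ¥149,668.62 × 4.5% = ¥6,735.09.

¥6,735.09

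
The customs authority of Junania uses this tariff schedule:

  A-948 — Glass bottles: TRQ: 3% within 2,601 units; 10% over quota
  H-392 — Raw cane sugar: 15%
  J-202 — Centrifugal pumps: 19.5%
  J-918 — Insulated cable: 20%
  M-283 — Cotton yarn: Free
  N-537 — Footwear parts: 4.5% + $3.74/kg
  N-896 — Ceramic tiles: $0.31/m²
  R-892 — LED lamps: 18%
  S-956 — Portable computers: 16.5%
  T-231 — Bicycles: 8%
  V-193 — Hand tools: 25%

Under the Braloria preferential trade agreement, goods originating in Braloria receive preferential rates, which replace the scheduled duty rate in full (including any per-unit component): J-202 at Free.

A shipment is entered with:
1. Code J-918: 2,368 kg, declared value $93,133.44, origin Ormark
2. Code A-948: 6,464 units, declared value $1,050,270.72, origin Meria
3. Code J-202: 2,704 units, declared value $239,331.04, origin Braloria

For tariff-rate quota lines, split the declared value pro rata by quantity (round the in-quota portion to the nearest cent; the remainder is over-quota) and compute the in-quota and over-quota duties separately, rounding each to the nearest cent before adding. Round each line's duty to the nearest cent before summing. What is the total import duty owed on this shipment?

$94,071.02

Line 1 (J-918, Ormark, 2,368 kg, $93,133.44):
Base rate for J-918 is 20%.
Duty = $93,133.44 × 20% = $18,626.69.
Line 2 (A-948, Meria, 6,464 units, $1,050,270.72):
Code A-948 is under a tariff-rate quota (threshold 2,601 units). In-quota: 2,601 units at 3%; over-quota: 3,863 units at 10%.
Pro-rata value split: in-quota = $1,050,270.72 × 2,601/6,464 = $422,610.48; over-quota = $1,050,270.72 − $422,610.48 = $627,660.24.
In-quota duty = $422,610.48 × 3% = $12,678.31. Over-quota duty = $627,660.24 × 10% = $62,766.02.
Line duty = $12,678.31 + $62,766.02 = $75,444.33.
Line 3 (J-202, Braloria, 2,704 units, $239,331.04):
Base rate for J-202 is 19.5%.
Origin Braloria qualifies under the Junania–Braloria agreement and J-202 is covered: preferential rate Free applies instead.
Duty = $239,331.04 × 0% = $0.00.
Total = $18,626.69 + $75,444.33 + $0.00 = $94,071.02.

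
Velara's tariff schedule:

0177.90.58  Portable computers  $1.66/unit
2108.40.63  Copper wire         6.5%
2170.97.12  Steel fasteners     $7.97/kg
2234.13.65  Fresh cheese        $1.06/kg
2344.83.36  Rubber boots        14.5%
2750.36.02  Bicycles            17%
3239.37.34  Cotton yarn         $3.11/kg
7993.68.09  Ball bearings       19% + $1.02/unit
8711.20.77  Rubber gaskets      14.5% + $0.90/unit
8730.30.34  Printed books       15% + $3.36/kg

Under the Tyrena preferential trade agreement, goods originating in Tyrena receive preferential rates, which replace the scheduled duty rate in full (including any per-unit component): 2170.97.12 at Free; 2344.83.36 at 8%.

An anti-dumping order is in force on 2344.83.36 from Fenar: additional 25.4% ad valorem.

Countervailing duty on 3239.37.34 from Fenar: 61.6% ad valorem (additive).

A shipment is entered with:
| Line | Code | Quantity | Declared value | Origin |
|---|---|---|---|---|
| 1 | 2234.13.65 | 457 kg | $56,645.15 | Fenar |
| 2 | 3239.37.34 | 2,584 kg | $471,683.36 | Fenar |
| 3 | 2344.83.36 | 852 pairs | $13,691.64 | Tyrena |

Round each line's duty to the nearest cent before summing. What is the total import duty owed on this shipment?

$300,172.94

Line 1 (2234.13.65, Fenar, 457 kg, $56,645.15):
Base rate for 2234.13.65 is $1.06/kg.
Duty = 457 × $1.06 = $484.42.
Line 2 (3239.37.34, Fenar, 2,584 kg, $471,683.36):
Base rate for 3239.37.34 is $3.11/kg.
Additional duty on 3239.37.34 from Fenar: +61.6% ad valorem. Applied ad valorem rate = 61.6%.
Duty = $471,683.36 × 61.6% + 2,584 × $3.11 = $298,593.19.
Line 3 (2344.83.36, Tyrena, 852 pairs, $13,691.64):
Base rate for 2344.83.36 is 14.5%.
Origin Tyrena qualifies under the Velara–Tyrena agreement and 2344.83.36 is covered: preferential rate 8% applies instead.
The additional-duty order on 2344.83.36 targets Fenar, not Tyrena; it does not apply.
Duty = $13,691.64 × 8% = $1,095.33.
Total = $484.42 + $298,593.19 + $1,095.33 = $300,172.94.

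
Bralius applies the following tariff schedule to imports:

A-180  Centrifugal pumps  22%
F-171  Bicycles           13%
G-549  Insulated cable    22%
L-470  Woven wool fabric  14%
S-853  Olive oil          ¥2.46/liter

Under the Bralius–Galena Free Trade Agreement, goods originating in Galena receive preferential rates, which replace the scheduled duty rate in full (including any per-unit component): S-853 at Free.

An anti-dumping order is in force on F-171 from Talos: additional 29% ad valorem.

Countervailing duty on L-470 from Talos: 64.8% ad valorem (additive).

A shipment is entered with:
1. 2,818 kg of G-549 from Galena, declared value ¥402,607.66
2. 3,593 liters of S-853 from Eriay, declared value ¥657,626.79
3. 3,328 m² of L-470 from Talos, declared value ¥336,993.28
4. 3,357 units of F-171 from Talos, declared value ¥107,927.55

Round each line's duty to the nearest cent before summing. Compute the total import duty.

Line 1 (G-549, Galena, 2,818 kg, ¥402,607.66):
Base rate for G-549 is 22%.
Origin Galena is the FTA partner but G-549 is not on the preference list; base rate stands.
Duty = ¥402,607.66 × 22% = ¥88,573.69.
Line 2 (S-853, Eriay, 3,593 liters, ¥657,626.79):
Base rate for S-853 is ¥2.46/liter.
S-853 has an FTA preferential rate, but origin Eriay is not Galena; base rate stands.
Duty = 3,593 × ¥2.46 = ¥8,838.78.
Line 3 (L-470, Talos, 3,328 m², ¥336,993.28):
Base rate for L-470 is 14%.
Additional duty on L-470 from Talos: +64.8%. Applied ad valorem rate: 14% + 64.8% = 78.8%.
Duty = ¥336,993.28 × 78.8% = ¥265,550.70.
Line 4 (F-171, Talos, 3,357 units, ¥107,927.55):
Base rate for F-171 is 13%.
Additional duty on F-171 from Talos: +29%. Applied ad valorem rate: 13% + 29% = 42%.
Duty = ¥107,927.55 × 42% = ¥45,329.57.
Total = ¥88,573.69 + ¥8,838.78 + ¥265,550.70 + ¥45,329.57 = ¥408,292.74.

¥408,292.74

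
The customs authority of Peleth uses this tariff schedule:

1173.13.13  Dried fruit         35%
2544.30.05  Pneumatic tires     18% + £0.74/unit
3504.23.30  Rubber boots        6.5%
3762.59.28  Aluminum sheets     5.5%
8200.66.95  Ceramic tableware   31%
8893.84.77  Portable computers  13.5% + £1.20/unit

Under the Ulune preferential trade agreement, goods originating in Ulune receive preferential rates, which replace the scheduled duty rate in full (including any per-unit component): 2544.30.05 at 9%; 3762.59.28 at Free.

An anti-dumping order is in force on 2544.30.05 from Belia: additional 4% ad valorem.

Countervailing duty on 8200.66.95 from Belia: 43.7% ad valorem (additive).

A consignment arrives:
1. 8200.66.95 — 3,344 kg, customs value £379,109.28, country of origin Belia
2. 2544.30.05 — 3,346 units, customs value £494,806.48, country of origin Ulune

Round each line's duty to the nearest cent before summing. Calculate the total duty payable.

£327,727.21

Line 1 (8200.66.95, Belia, 3,344 kg, £379,109.28):
Base rate for 8200.66.95 is 31%.
Additional duty on 8200.66.95 from Belia: +43.7%. Applied ad valorem rate: 31% + 43.7% = 74.7%.
Duty = £379,109.28 × 74.7% = £283,194.63.
Line 2 (2544.30.05, Ulune, 3,346 units, £494,806.48):
Base rate for 2544.30.05 is 18% + £0.74/unit.
Origin Ulune qualifies under the Peleth–Ulune agreement and 2544.30.05 is covered: preferential rate 9% applies instead.
The additional-duty order on 2544.30.05 targets Belia, not Ulune; it does not apply.
Duty = £494,806.48 × 9% = £44,532.58.
Total = £283,194.63 + £44,532.58 = £327,727.21.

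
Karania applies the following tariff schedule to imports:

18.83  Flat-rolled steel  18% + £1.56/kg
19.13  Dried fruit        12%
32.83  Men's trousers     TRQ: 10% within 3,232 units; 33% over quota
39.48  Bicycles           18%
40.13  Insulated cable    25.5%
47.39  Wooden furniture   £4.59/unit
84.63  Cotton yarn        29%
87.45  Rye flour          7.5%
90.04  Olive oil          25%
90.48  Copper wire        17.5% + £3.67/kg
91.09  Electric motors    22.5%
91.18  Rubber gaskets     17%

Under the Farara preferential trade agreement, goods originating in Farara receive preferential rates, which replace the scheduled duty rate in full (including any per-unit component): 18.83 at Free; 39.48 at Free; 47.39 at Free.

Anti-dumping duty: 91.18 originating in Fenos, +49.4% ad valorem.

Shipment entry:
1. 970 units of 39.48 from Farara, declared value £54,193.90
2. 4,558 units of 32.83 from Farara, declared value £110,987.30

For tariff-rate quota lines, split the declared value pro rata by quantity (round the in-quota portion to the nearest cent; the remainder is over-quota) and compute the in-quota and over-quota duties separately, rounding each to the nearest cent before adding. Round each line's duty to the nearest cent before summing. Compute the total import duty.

£18,524.99

Line 1 (39.48, Farara, 970 units, £54,193.90):
Base rate for 39.48 is 18%.
Origin Farara qualifies under the Karania–Farara agreement and 39.48 is covered: preferential rate Free applies instead.
Duty = £54,193.90 × 0% = £0.00.
Line 2 (32.83, Farara, 4,558 units, £110,987.30):
Code 32.83 is under a tariff-rate quota (threshold 3,232 units). In-quota: 3,232 units at 10%; over-quota: 1,326 units at 33%.
Pro-rata value split: in-quota = £110,987.30 × 3,232/4,558 = £78,699.20; over-quota = £110,987.30 − £78,699.20 = £32,288.10.
In-quota duty = £78,699.20 × 10% = £7,869.92. Over-quota duty = £32,288.10 × 33% = £10,655.07.
Line duty = £7,869.92 + £10,655.07 = £18,524.99.
Total = £0.00 + £18,524.99 = £18,524.99.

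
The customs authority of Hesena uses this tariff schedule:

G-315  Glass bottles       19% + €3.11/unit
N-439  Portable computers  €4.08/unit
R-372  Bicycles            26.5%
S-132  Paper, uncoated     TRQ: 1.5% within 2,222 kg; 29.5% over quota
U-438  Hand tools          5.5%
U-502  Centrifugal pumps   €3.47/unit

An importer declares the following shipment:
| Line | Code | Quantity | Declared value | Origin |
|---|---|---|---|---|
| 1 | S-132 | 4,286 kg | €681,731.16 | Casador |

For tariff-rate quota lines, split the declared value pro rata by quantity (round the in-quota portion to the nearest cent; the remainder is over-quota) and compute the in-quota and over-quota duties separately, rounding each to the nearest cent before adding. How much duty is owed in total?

€102,149.92

Line 1 (S-132, Casador, 4,286 kg, €681,731.16):
Code S-132 is under a tariff-rate quota (threshold 2,222 kg). In-quota: 2,222 kg at 1.5%; over-quota: 2,064 kg at 29.5%.
Pro-rata value split: in-quota = €681,731.16 × 2,222/4,286 = €353,431.32; over-quota = €681,731.16 − €353,431.32 = €328,299.84.
In-quota duty = €353,431.32 × 1.5% = €5,301.47. Over-quota duty = €328,299.84 × 29.5% = €96,848.45.
Line duty = €5,301.47 + €96,848.45 = €102,149.92.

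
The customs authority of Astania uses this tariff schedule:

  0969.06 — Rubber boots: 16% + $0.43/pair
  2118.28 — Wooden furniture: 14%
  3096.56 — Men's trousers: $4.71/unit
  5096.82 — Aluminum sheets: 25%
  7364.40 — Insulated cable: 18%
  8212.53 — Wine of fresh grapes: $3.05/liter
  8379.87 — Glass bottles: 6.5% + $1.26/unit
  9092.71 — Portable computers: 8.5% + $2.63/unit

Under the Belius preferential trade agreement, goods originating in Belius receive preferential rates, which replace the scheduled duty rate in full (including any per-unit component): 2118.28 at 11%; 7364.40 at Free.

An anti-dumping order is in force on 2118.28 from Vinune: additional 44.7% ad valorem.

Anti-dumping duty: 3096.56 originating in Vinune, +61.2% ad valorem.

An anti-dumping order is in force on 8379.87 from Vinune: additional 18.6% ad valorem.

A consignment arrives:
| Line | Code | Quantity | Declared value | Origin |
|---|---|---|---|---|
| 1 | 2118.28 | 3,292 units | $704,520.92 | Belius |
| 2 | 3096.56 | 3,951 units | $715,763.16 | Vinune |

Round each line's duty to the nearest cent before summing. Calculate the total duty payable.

$534,153.56

Line 1 (2118.28, Belius, 3,292 units, $704,520.92):
Base rate for 2118.28 is 14%.
Origin Belius qualifies under the Astania–Belius agreement and 2118.28 is covered: preferential rate 11% applies instead.
The additional-duty order on 2118.28 targets Vinune, not Belius; it does not apply.
Duty = $704,520.92 × 11% = $77,497.30.
Line 2 (3096.56, Vinune, 3,951 units, $715,763.16):
Base rate for 3096.56 is $4.71/unit.
Additional duty on 3096.56 from Vinune: +61.2% ad valorem. Applied ad valorem rate = 61.2%.
Duty = $715,763.16 × 61.2% + 3,951 × $4.71 = $456,656.26.
Total = $77,497.30 + $456,656.26 = $534,153.56.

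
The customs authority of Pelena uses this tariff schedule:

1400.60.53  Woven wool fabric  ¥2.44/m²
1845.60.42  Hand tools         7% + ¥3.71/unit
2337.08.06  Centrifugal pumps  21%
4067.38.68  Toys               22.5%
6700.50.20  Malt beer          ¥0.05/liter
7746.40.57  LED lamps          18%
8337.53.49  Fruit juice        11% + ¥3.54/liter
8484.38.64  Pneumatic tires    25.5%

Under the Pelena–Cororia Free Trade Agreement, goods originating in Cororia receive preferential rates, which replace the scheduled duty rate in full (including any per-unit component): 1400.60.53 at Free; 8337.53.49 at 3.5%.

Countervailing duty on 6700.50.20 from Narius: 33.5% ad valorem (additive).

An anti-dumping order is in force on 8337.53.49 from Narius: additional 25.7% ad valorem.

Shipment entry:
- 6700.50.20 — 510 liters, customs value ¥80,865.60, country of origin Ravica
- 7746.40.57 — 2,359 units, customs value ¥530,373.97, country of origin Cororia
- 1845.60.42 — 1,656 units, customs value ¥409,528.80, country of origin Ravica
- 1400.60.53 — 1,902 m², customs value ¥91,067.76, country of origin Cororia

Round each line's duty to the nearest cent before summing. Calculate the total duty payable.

¥130,303.59

Line 1 (6700.50.20, Ravica, 510 liters, ¥80,865.60):
Base rate for 6700.50.20 is ¥0.05/liter.
The additional-duty order on 6700.50.20 targets Narius, not Ravica; it does not apply.
Duty = 510 × ¥0.05 = ¥25.50.
Line 2 (7746.40.57, Cororia, 2,359 units, ¥530,373.97):
Base rate for 7746.40.57 is 18%.
Origin Cororia is the FTA partner but 7746.40.57 is not on the preference list; base rate stands.
Duty = ¥530,373.97 × 18% = ¥95,467.31.
Line 3 (1845.60.42, Ravica, 1,656 units, ¥409,528.80):
Base rate for 1845.60.42 is 7% + ¥3.71/unit.
Duty = ¥409,528.80 × 7% + 1,656 × ¥3.71 = ¥34,810.78.
Line 4 (1400.60.53, Cororia, 1,902 m², ¥91,067.76):
Base rate for 1400.60.53 is ¥2.44/m².
Origin Cororia qualifies under the Pelena–Cororia agreement and 1400.60.53 is covered: preferential rate Free applies instead.
Duty = ¥91,067.76 × 0% = ¥0.00.
Total = ¥25.50 + ¥95,467.31 + ¥34,810.78 + ¥0.00 = ¥130,303.59.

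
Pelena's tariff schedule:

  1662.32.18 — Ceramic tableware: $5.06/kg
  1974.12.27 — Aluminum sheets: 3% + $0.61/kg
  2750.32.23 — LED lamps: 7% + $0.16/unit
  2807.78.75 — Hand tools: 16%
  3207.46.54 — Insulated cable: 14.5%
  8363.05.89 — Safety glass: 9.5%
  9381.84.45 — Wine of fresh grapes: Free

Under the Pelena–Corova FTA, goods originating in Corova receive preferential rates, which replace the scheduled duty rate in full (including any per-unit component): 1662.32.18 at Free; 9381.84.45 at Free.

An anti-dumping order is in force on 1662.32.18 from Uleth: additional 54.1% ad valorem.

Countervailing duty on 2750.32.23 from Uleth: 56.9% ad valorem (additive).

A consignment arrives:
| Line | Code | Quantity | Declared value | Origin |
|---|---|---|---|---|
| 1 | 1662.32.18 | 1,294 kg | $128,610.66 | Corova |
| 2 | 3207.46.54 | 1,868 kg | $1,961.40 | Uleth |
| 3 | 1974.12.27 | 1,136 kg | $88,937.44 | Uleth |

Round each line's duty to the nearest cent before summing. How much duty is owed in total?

Line 1 (1662.32.18, Corova, 1,294 kg, $128,610.66):
Base rate for 1662.32.18 is $5.06/kg.
Origin Corova qualifies under the Pelena–Corova agreement and 1662.32.18 is covered: preferential rate Free applies instead.
The additional-duty order on 1662.32.18 targets Uleth, not Corova; it does not apply.
Duty = $128,610.66 × 0% = $0.00.
Line 2 (3207.46.54, Uleth, 1,868 kg, $1,961.40):
Base rate for 3207.46.54 is 14.5%.
Duty = $1,961.40 × 14.5% = $284.40.
Line 3 (1974.12.27, Uleth, 1,136 kg, $88,937.44):
Base rate for 1974.12.27 is 3% + $0.61/kg.
Duty = $88,937.44 × 3% + 1,136 × $0.61 = $3,361.08.
Total = $0.00 + $284.40 + $3,361.08 = $3,645.48.

$3,645.48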